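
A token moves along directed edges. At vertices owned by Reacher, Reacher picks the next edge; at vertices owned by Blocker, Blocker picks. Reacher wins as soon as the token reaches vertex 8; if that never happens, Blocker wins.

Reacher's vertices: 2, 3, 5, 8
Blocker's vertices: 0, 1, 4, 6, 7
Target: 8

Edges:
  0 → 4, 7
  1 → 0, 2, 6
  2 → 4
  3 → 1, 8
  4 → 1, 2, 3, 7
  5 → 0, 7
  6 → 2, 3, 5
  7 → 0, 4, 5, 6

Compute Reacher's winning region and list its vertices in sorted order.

A0 = {8}
A1: add {3} — 3 (Reacher) has 3→8.
A2 = A1; e.g. 0 (Blocker) can still go to 4. Fixed point.
Reacher's winning region = {3, 8}.

3, 8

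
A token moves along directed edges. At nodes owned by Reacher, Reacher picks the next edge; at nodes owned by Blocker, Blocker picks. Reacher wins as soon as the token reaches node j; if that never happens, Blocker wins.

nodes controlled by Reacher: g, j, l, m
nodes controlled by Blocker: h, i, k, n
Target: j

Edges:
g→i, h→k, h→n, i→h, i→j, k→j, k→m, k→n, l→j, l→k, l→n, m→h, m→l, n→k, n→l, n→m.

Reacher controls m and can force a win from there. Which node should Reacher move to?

l

A0 = {j}
A1: add {l} — l (Reacher) has l→j.
A2: add {m} — m (Reacher) has m→l.
A3 = A2; e.g. g (Reacher) has no edge into A2. Fixed point.
From m, successor l is in the attractor (rank 1); the other successor h is not.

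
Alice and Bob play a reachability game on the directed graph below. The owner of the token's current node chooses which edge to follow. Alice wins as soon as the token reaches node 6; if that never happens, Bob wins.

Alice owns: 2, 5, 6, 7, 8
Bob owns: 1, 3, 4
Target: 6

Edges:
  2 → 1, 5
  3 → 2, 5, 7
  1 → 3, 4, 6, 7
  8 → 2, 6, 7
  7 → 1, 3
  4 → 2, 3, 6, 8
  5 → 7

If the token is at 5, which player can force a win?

Bob

A0 = {6}
A1: add {8} — 8 (Alice) has 8→6.
A2 = A1; e.g. 1 (Bob) can still go to 3. Fixed point.
5 never enters the attractor, so Bob can avoid the target forever.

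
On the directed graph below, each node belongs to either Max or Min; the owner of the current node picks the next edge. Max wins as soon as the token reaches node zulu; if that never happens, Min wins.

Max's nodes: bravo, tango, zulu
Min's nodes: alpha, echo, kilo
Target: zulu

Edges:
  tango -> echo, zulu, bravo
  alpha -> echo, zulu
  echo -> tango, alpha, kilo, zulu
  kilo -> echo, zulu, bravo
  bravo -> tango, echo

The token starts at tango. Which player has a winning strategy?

A0 = {zulu}
A1: add {tango} — tango (Max) has tango→zulu.
tango ∈ A1, so Max can force the target.

Max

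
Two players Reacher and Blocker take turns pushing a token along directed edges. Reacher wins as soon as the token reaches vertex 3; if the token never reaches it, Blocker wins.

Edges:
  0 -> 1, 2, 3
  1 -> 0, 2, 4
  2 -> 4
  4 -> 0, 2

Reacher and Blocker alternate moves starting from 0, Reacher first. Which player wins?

Reacher

Track states (vertex, player-to-move).
A0 = {(3,Reacher), (3,Blocker)}
A1: add {(0,Reacher)}.
(0,Reacher) ∈ A1 ⇒ Reacher forces the target.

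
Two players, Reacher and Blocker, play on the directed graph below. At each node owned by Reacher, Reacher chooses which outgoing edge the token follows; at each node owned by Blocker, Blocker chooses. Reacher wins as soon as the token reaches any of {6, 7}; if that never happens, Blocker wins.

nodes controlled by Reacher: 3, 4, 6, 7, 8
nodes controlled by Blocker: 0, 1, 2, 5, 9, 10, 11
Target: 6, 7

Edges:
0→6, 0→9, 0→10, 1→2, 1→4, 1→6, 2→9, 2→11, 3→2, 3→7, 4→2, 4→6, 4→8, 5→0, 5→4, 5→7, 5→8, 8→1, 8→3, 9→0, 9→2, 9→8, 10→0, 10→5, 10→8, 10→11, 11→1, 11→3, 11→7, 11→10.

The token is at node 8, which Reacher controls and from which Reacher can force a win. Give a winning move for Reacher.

A0 = {6, 7}
A1: add {3, 4} — 3 (Reacher) has 3→7; 4 (Reacher) has 4→6.
A2: add {8} — 8 (Reacher) has 8→3.
A3 = A2; e.g. 0 (Blocker) can still go to 9. Fixed point.
From 8, successor 3 is in the attractor (rank 1); the other successor 1 is not.

3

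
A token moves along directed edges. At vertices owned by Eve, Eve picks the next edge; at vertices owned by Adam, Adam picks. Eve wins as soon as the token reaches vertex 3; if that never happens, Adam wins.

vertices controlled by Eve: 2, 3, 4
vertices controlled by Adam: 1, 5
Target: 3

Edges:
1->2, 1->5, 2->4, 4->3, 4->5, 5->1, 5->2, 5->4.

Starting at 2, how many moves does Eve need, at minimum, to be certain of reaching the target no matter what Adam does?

A0 = {3}
A1: add {4} — 4 (Eve) has 4→3.
A2: add {2} — 2 (Eve) has 2→4.
A3 = A2; e.g. 1 (Adam) can still go to 5. Fixed point.
2 enters the attractor at level 2, so Eve can force the target in 2 moves from there.

2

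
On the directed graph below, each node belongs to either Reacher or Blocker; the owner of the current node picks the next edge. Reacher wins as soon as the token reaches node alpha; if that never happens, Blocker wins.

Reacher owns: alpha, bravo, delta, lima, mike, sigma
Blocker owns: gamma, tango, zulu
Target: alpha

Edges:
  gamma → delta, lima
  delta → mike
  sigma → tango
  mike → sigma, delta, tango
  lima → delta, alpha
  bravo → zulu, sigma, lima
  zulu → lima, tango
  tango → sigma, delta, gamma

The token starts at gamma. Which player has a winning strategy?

Blocker

A0 = {alpha}
A1: add {lima} — lima (Reacher) has lima→alpha.
A2: add {bravo} — bravo (Reacher) has bravo→lima.
A3 = A2; e.g. zulu (Blocker) can still go to tango. Fixed point.
gamma never enters the attractor, so Blocker can avoid the target forever.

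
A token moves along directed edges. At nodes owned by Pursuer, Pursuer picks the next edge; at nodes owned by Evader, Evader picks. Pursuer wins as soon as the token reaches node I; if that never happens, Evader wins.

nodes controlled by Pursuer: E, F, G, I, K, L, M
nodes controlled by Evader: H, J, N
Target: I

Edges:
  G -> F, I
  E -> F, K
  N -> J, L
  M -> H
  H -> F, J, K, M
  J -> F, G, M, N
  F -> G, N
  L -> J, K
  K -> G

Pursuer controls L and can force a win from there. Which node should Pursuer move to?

K

A0 = {I}
A1: add {G} — G (Pursuer) has G→I.
A2: add {F, K} — F (Pursuer) has F→G; K (Pursuer) has K→G.
A3: add {E, L} — E (Pursuer) has E→F; L (Pursuer) has L→K.
A4 = A3; e.g. H (Evader) can still go to J. Fixed point.
From L, successor K is in the attractor (rank 2); the other successor J is not.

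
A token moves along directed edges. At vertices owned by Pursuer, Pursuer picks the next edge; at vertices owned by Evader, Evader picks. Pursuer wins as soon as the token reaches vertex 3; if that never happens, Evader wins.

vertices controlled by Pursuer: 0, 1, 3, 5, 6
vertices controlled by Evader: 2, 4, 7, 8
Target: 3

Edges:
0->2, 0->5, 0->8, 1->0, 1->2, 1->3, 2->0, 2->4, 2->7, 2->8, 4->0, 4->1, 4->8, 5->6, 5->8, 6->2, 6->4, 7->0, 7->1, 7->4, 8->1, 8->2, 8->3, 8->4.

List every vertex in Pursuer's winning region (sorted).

1, 3

A0 = {3}
A1: add {1} — 1 (Pursuer) has 1→3.
A2 = A1; e.g. 0 (Pursuer) has no edge into A1. Fixed point.
Pursuer's winning region = {1, 3}.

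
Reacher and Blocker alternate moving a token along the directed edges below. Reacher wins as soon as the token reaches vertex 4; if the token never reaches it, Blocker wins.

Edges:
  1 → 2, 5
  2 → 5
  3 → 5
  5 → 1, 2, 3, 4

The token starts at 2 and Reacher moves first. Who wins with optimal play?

Track states (vertex, player-to-move).
A0 = {(4,Reacher), (4,Blocker)}
A1: add {(5,Reacher)}.
A2: add {(2,Blocker), (3,Blocker)}.
A3: add {(1,Reacher)}.
A4 = A3; e.g. (1,Blocker) stays out. (2,Reacher) never enters ⇒ Blocker avoids the target.

Blocker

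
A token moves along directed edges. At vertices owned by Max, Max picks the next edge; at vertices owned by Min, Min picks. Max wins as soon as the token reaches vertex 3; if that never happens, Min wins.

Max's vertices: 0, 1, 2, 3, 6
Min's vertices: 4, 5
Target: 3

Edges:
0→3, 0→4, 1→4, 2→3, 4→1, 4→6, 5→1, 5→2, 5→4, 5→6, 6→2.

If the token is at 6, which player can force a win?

Max

A0 = {3}
A1: add {0, 2} — 0 (Max) has 0→3; 2 (Max) has 2→3.
A2: add {6} — 6 (Max) has 6→2.
A3 = A2; e.g. 1 (Max) has no edge into A2. Fixed point.
6 ∈ A2, so Max can force the target.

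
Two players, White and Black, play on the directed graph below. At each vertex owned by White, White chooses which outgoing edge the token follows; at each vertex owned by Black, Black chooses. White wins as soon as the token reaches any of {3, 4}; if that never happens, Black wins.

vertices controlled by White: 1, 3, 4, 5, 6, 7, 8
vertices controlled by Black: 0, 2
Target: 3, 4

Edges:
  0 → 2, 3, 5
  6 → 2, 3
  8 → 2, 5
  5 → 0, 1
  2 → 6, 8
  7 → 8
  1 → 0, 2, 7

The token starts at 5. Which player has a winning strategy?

A0 = {3, 4}
A1: add {6} — 6 (White) has 6→3.
A2 = A1; e.g. 0 (Black) can still go to 2. Fixed point.
5 never enters the attractor, so Black can avoid the target forever.

Black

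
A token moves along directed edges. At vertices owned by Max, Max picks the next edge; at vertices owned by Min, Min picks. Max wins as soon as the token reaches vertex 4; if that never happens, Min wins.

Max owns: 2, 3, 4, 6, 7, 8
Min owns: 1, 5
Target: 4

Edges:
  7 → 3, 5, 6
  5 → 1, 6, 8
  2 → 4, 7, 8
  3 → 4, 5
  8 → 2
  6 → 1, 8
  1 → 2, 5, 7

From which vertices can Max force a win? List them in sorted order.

2, 3, 4, 6, 7, 8

A0 = {4}
A1: add {2, 3} — 2 (Max) has 2→4; 3 (Max) has 3→4.
A2: add {7, 8} — 7 (Max) has 7→3; 8 (Max) has 8→2.
A3: add {6} — 6 (Max) has 6→8.
A4 = A3; e.g. 1 (Min) can still go to 5. Fixed point.
Max's winning region = {2, 3, 4, 6, 7, 8}.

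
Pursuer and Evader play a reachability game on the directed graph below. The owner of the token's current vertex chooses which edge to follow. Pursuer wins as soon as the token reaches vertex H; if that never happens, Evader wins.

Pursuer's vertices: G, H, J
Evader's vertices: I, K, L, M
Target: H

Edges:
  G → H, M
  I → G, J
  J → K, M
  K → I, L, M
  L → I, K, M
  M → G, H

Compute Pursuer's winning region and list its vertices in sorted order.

A0 = {H}
A1: add {G} — G (Pursuer) has G→H.
A2: add {M} — M (Evader): all of {G, H} already in.
A3: add {J} — J (Pursuer) has J→M.
A4: add {I} — I (Evader): all of {G, J} already in.
A5 = A4; e.g. K (Evader) can still go to L. Fixed point.
Pursuer's winning region = {G, H, I, J, M}.

G, H, I, J, M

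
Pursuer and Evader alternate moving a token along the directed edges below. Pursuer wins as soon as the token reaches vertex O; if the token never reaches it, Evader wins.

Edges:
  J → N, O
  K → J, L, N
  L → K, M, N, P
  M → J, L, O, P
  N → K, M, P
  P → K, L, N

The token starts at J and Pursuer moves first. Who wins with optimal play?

Track states (vertex, player-to-move).
A0 = {(O,Pursuer), (O,Evader)}
A1: add {(J,Pursuer), (M,Pursuer)}.
(J,Pursuer) ∈ A1 ⇒ Pursuer forces the target.

Pursuer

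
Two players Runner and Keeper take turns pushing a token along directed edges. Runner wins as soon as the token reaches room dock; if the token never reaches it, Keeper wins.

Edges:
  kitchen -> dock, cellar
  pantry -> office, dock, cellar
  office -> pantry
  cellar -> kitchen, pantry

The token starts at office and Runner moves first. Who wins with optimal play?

Keeper

Track states (vertex, player-to-move).
A0 = {(dock,Runner), (dock,Keeper)}
A1: add {(kitchen,Runner), (pantry,Runner)}.
A2: add {(office,Keeper), (cellar,Keeper)}.
A3 = A2; e.g. (kitchen,Keeper) stays out. (office,Runner) never enters ⇒ Keeper avoids the target.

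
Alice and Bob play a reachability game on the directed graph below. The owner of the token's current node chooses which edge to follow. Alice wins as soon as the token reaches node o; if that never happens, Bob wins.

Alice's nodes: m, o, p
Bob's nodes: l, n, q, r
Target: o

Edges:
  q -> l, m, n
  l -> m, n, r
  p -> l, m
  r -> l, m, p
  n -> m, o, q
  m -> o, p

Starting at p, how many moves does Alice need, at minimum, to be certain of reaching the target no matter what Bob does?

2

A0 = {o}
A1: add {m} — m (Alice) has m→o.
A2: add {p} — p (Alice) has p→m.
A3 = A2; e.g. l (Bob) can still go to n. Fixed point.
p enters the attractor at level 2, so Alice can force the target in 2 moves from there.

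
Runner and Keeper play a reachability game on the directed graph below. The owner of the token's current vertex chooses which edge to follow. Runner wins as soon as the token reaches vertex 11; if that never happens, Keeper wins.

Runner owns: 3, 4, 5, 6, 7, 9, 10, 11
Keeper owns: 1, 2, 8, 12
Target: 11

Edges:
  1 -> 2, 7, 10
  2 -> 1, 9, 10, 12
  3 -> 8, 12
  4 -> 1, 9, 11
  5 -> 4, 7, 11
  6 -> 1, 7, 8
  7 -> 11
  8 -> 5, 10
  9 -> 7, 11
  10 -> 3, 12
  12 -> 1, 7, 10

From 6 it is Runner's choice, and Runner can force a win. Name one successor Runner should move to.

7

A0 = {11}
A1: add {4, 5, 7, 9} — 4 (Runner) has 4→11; 5 (Runner) has 5→11; 7 (Runner) has 7→11; 9 (Runner) has 9→11.
A2: add {6} — 6 (Runner) has 6→7.
A3 = A2; e.g. 1 (Keeper) can still go to 2. Fixed point.
From 6, successor 7 is in the attractor (rank 1); the other successors 1, 8 are not.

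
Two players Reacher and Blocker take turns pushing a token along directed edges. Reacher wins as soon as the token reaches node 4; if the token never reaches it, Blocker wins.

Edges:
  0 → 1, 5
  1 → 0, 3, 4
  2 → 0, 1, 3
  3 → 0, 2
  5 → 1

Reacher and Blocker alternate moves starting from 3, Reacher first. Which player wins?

Track states (vertex, player-to-move).
A0 = {(4,Reacher), (4,Blocker)}
A1: add {(1,Reacher)}.
A2: add {(5,Blocker)}.
A3: add {(0,Reacher)}.
A4 = A3; e.g. (0,Blocker) stays out. (3,Reacher) never enters ⇒ Blocker avoids the target.

Blocker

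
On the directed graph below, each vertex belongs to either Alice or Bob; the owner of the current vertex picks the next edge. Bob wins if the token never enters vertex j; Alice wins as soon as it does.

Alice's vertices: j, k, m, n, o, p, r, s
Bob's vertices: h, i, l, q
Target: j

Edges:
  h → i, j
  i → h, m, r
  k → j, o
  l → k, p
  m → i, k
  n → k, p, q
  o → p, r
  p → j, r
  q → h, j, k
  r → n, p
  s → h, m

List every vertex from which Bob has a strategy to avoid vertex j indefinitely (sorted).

A0 = {j}
A1: add {k, p} — k (Alice) has k→j; p (Alice) has p→j.
A2: add {l, m, n, o, r} — l (Bob): all of {k, p} already in; m (Alice) has m→k; n (Alice) has n→k; o (Alice) has o→p; r (Alice) has r→p.
A3: add {s} — s (Alice) has s→m.
A4 = A3; e.g. h (Bob) can still go to i. Fixed point.
Alice's attractor = {j, k, l, m, n, o, p, r, s}; Bob avoids the target exactly from the complement.

h, i, q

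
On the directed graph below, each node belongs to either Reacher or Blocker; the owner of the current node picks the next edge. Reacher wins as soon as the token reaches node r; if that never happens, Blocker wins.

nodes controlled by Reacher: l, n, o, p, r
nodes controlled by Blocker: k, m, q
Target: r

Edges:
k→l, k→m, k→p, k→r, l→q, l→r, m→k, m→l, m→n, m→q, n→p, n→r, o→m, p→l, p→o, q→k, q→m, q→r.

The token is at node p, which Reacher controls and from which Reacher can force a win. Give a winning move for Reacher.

l

A0 = {r}
A1: add {l, n} — l (Reacher) has l→r; n (Reacher) has n→r.
A2: add {p} — p (Reacher) has p→l.
A3 = A2; e.g. k (Blocker) can still go to m. Fixed point.
From p, successor l is in the attractor (rank 1); the other successor o is not.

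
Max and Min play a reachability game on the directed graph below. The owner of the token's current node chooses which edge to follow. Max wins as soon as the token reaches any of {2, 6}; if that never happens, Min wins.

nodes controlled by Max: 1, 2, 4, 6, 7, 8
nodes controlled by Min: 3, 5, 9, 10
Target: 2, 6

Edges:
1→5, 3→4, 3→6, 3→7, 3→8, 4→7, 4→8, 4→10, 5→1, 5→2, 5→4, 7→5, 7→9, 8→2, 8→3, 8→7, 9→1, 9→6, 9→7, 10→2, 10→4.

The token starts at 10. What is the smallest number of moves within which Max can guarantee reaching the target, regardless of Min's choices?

A0 = {2, 6}
A1: add {8} — 8 (Max) has 8→2.
A2: add {4} — 4 (Max) has 4→8.
A3: add {10} — 10 (Min): all of {2, 4} already in.
A4 = A3; e.g. 1 (Max) has no edge into A3. Fixed point.
10 enters the attractor at level 3, so Max can force the target in 3 moves from there.

3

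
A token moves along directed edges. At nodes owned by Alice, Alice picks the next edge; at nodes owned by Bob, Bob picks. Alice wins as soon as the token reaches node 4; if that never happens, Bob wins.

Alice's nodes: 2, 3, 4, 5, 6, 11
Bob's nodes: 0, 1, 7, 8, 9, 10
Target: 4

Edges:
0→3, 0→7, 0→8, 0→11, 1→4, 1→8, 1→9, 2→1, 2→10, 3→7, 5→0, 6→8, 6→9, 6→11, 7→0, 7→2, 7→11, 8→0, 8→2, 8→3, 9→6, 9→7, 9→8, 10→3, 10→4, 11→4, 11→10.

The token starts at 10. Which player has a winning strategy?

Bob

A0 = {4}
A1: add {11} — 11 (Alice) has 11→4.
A2: add {6} — 6 (Alice) has 6→11.
A3 = A2; e.g. 0 (Bob) can still go to 3. Fixed point.
10 never enters the attractor, so Bob can avoid the target forever.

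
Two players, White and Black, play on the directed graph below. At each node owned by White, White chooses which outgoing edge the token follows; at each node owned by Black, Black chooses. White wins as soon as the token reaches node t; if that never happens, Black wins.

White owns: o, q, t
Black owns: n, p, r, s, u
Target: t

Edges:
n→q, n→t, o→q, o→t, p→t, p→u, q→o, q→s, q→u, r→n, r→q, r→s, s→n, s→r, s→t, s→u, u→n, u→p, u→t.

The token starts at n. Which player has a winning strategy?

White

A0 = {t}
A1: add {o} — o (White) has o→t.
A2: add {q} — q (White) has q→o.
A3: add {n} — n (Black): all of {q, t} already in.
A4 = A3; e.g. p (Black) can still go to u. Fixed point.
n ∈ A3, so White can force the target.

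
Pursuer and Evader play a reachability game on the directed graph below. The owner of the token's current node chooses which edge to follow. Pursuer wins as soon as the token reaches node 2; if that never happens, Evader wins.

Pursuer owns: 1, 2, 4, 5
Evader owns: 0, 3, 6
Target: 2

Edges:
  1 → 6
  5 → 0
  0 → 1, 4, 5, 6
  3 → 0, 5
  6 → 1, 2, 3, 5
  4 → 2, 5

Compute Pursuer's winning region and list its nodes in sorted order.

2, 4

A0 = {2}
A1: add {4} — 4 (Pursuer) has 4→2.
A2 = A1; e.g. 0 (Evader) can still go to 1. Fixed point.
Pursuer's winning region = {2, 4}.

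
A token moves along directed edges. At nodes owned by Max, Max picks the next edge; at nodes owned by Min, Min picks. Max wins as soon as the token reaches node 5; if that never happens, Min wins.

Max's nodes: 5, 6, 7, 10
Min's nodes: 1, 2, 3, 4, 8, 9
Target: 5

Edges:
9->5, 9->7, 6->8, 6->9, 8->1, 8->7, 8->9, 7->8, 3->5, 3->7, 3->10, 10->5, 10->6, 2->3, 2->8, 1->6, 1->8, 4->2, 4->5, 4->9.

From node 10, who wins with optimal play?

Max

A0 = {5}
A1: add {10} — 10 (Max) has 10→5.
A2 = A1; e.g. 1 (Min) can still go to 6. Fixed point.
10 ∈ A1, so Max can force the target.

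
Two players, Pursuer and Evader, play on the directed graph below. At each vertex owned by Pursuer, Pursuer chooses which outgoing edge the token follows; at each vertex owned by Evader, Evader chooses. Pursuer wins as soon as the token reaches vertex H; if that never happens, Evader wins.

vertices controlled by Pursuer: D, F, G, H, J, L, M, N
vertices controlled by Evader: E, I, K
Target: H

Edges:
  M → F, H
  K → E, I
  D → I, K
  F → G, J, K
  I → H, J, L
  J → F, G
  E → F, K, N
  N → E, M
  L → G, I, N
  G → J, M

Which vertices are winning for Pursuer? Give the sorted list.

D, F, G, H, I, J, L, M, N

A0 = {H}
A1: add {M} — M (Pursuer) has M→H.
A2: add {G, N} — G (Pursuer) has G→M; N (Pursuer) has N→M.
A3: add {F, J, L} — F (Pursuer) has F→G; J (Pursuer) has J→G; L (Pursuer) has L→G.
A4: add {I} — I (Evader): all of {H, J, L} already in.
A5: add {D} — D (Pursuer) has D→I.
A6 = A5; e.g. E (Evader) can still go to K. Fixed point.
Pursuer's winning region = {D, F, G, H, I, J, L, M, N}.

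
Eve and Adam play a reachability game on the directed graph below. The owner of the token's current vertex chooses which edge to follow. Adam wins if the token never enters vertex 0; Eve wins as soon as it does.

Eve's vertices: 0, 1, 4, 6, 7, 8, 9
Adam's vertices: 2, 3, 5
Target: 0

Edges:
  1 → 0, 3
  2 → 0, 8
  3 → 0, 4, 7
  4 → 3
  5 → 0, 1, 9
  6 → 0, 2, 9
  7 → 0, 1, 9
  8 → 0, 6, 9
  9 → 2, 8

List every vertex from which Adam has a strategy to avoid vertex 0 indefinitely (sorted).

A0 = {0}
A1: add {1, 6, 7, 8} — 1 (Eve) has 1→0; 6 (Eve) has 6→0; 7 (Eve) has 7→0; 8 (Eve) has 8→0.
A2: add {2, 9} — 2 (Adam): all of {0, 8} already in; 9 (Eve) has 9→8.
A3: add {5} — 5 (Adam): all of {0, 1, 9} already in.
A4 = A3; e.g. 3 (Adam) can still go to 4. Fixed point.
Eve's attractor = {0, 1, 2, 5, 6, 7, 8, 9}; Adam avoids the target exactly from the complement.

3, 4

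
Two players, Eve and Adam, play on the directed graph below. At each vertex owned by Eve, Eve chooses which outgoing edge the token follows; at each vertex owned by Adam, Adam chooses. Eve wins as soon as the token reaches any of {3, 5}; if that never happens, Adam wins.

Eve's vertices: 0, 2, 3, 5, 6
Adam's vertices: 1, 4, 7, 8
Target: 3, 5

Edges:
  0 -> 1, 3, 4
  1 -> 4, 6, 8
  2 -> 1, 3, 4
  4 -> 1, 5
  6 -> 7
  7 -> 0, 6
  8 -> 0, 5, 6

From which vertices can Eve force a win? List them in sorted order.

A0 = {3, 5}
A1: add {0, 2} — 0 (Eve) has 0→3; 2 (Eve) has 2→3.
A2 = A1; e.g. 1 (Adam) can still go to 4. Fixed point.
Eve's winning region = {0, 2, 3, 5}.

0, 2, 3, 5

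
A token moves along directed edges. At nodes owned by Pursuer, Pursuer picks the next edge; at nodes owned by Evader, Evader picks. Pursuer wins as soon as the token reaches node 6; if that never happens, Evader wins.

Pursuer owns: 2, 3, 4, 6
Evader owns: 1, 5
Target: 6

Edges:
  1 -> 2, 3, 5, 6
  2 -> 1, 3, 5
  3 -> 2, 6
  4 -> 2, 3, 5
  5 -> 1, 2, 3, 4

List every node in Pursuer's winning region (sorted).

A0 = {6}
A1: add {3} — 3 (Pursuer) has 3→6.
A2: add {2, 4} — 2 (Pursuer) has 2→3; 4 (Pursuer) has 4→3.
A3 = A2; e.g. 1 (Evader) can still go to 5. Fixed point.
Pursuer's winning region = {2, 3, 4, 6}.

2, 3, 4, 6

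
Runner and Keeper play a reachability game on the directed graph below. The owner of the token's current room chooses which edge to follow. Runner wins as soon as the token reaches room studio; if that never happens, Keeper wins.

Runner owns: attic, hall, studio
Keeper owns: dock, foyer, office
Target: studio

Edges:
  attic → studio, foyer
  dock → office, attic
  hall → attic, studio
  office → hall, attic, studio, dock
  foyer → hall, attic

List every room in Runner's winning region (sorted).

attic, foyer, hall, studio

A0 = {studio}
A1: add {attic, hall} — hall (Runner) has hall→studio; attic (Runner) has attic→studio.
A2: add {foyer} — foyer (Keeper): all of {hall, attic} already in.
A3 = A2; e.g. office (Keeper) can still go to dock. Fixed point.
Runner's winning region = {attic, foyer, hall, studio}.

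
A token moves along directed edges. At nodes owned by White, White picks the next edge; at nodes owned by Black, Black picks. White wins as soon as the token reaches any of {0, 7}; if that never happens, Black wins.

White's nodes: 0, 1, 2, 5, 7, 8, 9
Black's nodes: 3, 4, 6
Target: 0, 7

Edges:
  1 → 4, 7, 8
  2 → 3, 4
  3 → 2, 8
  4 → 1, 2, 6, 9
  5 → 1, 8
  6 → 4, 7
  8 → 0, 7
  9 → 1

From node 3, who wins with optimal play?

A0 = {0, 7}
A1: add {1, 8} — 1 (White) has 1→7; 8 (White) has 8→0.
A2: add {5, 9} — 5 (White) has 5→1; 9 (White) has 9→1.
A3 = A2; e.g. 2 (White) has no edge into A2. Fixed point.
3 never enters the attractor, so Black can avoid the target forever.

Black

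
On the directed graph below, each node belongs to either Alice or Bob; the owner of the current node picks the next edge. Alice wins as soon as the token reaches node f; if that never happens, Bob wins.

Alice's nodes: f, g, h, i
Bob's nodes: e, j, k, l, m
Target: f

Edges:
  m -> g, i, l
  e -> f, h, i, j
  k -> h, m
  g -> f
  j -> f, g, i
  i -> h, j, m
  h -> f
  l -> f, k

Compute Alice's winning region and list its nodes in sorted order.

e, f, g, h, i, j

A0 = {f}
A1: add {g, h} — g (Alice) has g→f; h (Alice) has h→f.
A2: add {i} — i (Alice) has i→h.
A3: add {j} — j (Bob): all of {f, g, i} already in.
A4: add {e} — e (Bob): all of {f, h, i, j} already in.
A5 = A4; e.g. k (Bob) can still go to m. Fixed point.
Alice's winning region = {e, f, g, h, i, j}.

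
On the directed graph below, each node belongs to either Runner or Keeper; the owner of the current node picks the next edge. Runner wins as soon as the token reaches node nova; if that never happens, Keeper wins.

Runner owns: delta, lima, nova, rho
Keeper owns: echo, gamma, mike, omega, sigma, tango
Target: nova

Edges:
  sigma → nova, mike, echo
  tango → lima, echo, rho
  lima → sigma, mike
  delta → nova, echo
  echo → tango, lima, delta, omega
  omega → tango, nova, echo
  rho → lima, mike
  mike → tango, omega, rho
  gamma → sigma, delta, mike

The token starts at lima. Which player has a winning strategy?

A0 = {nova}
A1: add {delta} — delta (Runner) has delta→nova.
A2 = A1; e.g. tango (Keeper) can still go to lima. Fixed point.
lima never enters the attractor, so Keeper can avoid the target forever.

Keeper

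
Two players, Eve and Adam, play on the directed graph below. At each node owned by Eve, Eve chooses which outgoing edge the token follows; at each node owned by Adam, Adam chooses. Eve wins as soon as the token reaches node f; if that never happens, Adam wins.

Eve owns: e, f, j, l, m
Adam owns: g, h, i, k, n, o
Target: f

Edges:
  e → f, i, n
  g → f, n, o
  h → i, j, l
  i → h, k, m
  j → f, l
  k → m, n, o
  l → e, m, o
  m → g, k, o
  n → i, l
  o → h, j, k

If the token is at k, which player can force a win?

Adam

A0 = {f}
A1: add {e, j} — e (Eve) has e→f; j (Eve) has j→f.
A2: add {l} — l (Eve) has l→e.
A3 = A2; e.g. g (Adam) can still go to n. Fixed point.
k never enters the attractor, so Adam can avoid the target forever.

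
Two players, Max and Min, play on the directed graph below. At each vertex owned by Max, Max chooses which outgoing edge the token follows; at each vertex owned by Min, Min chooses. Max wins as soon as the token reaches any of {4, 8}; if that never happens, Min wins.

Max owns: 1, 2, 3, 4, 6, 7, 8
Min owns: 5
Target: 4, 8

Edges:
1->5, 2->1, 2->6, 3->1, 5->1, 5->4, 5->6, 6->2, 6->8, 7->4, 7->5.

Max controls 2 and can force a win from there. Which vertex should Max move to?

6

A0 = {4, 8}
A1: add {6, 7} — 6 (Max) has 6→8; 7 (Max) has 7→4.
A2: add {2} — 2 (Max) has 2→6.
A3 = A2; e.g. 1 (Max) has no edge into A2. Fixed point.
From 2, successor 6 is in the attractor (rank 1); the other successor 1 is not.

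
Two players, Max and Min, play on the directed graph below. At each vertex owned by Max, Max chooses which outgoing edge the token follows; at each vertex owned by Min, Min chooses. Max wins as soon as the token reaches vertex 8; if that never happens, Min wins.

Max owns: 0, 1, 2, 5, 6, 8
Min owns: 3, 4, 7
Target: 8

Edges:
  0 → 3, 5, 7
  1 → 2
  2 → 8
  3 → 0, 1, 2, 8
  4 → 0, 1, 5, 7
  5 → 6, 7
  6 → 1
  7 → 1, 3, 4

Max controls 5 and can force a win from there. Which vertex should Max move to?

A0 = {8}
A1: add {2} — 2 (Max) has 2→8.
A2: add {1} — 1 (Max) has 1→2.
A3: add {6} — 6 (Max) has 6→1.
A4: add {5} — 5 (Max) has 5→6.
A5: add {0} — 0 (Max) has 0→5.
A6: add {3} — 3 (Min): all of {0, 1, 2, 8} already in.
A7 = A6; e.g. 4 (Min) can still go to 7. Fixed point.
From 5, successor 6 is in the attractor (rank 3); the other successor 7 is not.

6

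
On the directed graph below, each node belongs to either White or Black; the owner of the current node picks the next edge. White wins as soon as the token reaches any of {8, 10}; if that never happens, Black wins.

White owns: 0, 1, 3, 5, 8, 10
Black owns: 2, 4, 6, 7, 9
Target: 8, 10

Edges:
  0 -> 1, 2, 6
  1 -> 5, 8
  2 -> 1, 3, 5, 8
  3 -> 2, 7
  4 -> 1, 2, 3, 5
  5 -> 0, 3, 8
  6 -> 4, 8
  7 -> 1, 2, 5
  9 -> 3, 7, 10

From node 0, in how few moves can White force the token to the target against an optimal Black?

A0 = {8, 10}
A1: add {1, 5} — 1 (White) has 1→8; 5 (White) has 5→8.
A2: add {0} — 0 (White) has 0→1.
A3 = A2; e.g. 2 (Black) can still go to 3. Fixed point.
0 enters the attractor at level 2, so White can force the target in 2 moves from there.

2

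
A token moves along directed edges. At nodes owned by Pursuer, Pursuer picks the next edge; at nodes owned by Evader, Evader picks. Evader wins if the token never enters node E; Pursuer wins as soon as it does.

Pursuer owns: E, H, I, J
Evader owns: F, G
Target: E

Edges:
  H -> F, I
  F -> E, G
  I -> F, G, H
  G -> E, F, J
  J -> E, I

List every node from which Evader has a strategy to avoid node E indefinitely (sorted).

A0 = {E}
A1: add {J} — J (Pursuer) has J→E.
A2 = A1; e.g. F (Evader) can still go to G. Fixed point.
Pursuer's attractor = {E, J}; Evader avoids the target exactly from the complement.

F, G, H, I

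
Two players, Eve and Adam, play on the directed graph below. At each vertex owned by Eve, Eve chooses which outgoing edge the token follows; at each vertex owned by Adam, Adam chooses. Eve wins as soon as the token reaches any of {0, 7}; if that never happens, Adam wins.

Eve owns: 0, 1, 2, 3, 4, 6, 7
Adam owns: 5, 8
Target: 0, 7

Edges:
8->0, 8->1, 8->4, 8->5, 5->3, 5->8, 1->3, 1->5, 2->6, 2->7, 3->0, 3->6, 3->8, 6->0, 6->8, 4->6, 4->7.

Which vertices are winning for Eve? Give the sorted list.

0, 1, 2, 3, 4, 6, 7

A0 = {0, 7}
A1: add {2, 3, 4, 6} — 2 (Eve) has 2→7; 3 (Eve) has 3→0; 4 (Eve) has 4→7; 6 (Eve) has 6→0.
A2: add {1} — 1 (Eve) has 1→3.
A3 = A2; e.g. 5 (Adam) can still go to 8. Fixed point.
Eve's winning region = {0, 1, 2, 3, 4, 6, 7}.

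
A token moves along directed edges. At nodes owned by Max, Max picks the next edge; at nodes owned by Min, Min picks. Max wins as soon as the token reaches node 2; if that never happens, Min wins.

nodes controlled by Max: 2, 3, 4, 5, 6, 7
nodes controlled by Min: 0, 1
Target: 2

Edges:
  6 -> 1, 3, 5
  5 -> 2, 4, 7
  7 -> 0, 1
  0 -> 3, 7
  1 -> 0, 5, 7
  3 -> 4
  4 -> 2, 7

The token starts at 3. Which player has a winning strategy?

Max

A0 = {2}
A1: add {4, 5} — 4 (Max) has 4→2; 5 (Max) has 5→2.
A2: add {3, 6} — 3 (Max) has 3→4; 6 (Max) has 6→5.
A3 = A2; e.g. 0 (Min) can still go to 7. Fixed point.
3 ∈ A2, so Max can force the target.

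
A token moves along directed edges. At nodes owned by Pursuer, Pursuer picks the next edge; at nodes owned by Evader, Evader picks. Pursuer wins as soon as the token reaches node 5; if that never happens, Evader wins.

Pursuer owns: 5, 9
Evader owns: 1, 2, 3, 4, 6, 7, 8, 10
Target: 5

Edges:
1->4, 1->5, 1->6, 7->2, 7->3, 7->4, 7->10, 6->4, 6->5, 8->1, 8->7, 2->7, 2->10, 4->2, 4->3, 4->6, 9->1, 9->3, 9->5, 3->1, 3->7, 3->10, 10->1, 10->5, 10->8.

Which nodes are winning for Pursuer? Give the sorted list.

5, 9

A0 = {5}
A1: add {9} — 9 (Pursuer) has 9→5.
A2 = A1; e.g. 1 (Evader) can still go to 4. Fixed point.
Pursuer's winning region = {5, 9}.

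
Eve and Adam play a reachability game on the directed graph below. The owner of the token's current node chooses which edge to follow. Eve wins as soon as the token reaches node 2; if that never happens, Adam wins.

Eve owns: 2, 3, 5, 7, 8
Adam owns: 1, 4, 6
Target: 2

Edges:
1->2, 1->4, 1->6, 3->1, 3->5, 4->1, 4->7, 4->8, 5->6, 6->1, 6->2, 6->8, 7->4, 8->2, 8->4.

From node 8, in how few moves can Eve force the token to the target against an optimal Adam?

1

A0 = {2}
A1: add {8} — 8 (Eve) has 8→2.
A2 = A1; e.g. 1 (Adam) can still go to 4. Fixed point.
8 enters the attractor at level 1, so Eve can force the target in 1 move from there.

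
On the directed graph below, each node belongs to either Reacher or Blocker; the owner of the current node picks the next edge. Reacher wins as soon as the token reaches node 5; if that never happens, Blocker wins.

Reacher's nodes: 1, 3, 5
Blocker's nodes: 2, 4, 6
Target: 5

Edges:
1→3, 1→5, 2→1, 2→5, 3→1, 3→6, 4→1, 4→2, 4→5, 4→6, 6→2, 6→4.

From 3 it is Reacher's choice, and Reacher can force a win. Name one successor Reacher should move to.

1

A0 = {5}
A1: add {1} — 1 (Reacher) has 1→5.
A2: add {2, 3} — 2 (Blocker): all of {1, 5} already in; 3 (Reacher) has 3→1.
A3 = A2; e.g. 4 (Blocker) can still go to 6. Fixed point.
From 3, successor 1 is in the attractor (rank 1); the other successor 6 is not.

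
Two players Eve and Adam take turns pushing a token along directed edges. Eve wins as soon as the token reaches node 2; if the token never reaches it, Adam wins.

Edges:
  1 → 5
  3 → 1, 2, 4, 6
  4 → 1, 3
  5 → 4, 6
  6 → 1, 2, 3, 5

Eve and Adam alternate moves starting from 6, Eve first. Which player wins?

Eve

Track states (vertex, player-to-move).
A0 = {(2,Eve), (2,Adam)}
A1: add {(3,Eve), (6,Eve)}.
(6,Eve) ∈ A1 ⇒ Eve forces the target.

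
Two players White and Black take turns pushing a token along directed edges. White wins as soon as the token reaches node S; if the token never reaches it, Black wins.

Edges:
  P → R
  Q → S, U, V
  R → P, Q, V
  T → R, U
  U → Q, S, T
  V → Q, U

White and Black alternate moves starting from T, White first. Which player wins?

Track states (vertex, player-to-move).
A0 = {(S,White), (S,Black)}
A1: add {(Q,White), (U,White)}.
A2: add {(V,Black)}.
A3: add {(R,White)}.
A4: add {(P,Black), (T,Black)}.
A5 = A4; e.g. (P,White) stays out. (T,White) never enters ⇒ Black avoids the target.

Black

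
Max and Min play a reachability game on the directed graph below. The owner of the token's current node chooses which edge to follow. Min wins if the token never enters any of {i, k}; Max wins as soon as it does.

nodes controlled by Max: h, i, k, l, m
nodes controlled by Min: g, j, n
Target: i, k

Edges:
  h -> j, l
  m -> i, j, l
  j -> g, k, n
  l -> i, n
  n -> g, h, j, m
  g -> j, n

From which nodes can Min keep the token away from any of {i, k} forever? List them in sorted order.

g, j, n

A0 = {i, k}
A1: add {l, m} — l (Max) has l→i; m (Max) has m→i.
A2: add {h} — h (Max) has h→l.
A3 = A2; e.g. g (Min) can still go to j. Fixed point.
Max's attractor = {h, i, k, l, m}; Min avoids the target exactly from the complement.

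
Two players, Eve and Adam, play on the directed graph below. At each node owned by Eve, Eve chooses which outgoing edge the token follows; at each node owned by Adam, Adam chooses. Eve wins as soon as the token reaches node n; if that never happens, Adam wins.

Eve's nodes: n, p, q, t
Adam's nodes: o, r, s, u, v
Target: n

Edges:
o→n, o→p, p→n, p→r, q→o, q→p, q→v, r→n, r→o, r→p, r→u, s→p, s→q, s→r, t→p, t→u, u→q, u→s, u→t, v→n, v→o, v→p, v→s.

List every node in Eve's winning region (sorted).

n, o, p, q, t

A0 = {n}
A1: add {p} — p (Eve) has p→n.
A2: add {o, q, t} — o (Adam): all of {n, p} already in; q (Eve) has q→p; t (Eve) has t→p.
A3 = A2; e.g. r (Adam) can still go to u. Fixed point.
Eve's winning region = {n, o, p, q, t}.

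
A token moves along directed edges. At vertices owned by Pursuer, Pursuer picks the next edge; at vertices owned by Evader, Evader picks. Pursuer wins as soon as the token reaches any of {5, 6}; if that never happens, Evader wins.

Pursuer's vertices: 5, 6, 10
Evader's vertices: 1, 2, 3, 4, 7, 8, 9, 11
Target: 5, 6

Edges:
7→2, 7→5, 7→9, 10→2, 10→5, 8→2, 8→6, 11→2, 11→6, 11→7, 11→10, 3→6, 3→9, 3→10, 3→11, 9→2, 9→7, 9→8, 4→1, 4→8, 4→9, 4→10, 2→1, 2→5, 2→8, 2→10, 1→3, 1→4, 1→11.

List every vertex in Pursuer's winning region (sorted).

A0 = {5, 6}
A1: add {10} — 10 (Pursuer) has 10→5.
A2 = A1; e.g. 1 (Evader) can still go to 3. Fixed point.
Pursuer's winning region = {5, 6, 10}.

5, 6, 10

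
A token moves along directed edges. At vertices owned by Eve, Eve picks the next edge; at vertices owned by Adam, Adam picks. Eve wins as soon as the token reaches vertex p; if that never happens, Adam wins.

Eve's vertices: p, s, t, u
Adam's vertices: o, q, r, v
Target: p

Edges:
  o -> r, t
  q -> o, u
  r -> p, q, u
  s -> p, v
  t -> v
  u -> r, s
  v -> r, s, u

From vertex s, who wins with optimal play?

Eve

A0 = {p}
A1: add {s} — s (Eve) has s→p.
s ∈ A1, so Eve can force the target.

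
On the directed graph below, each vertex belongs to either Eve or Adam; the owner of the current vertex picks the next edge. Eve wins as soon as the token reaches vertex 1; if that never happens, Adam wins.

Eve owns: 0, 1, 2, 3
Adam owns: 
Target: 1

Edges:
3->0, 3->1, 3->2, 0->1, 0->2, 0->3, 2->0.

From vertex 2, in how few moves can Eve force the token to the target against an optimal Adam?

A0 = {1}
A1: add {0, 3} — 0 (Eve) has 0→1; 3 (Eve) has 3→1.
A2: add {2} — 2 (Eve) has 2→0.
A2 = all vertices. Fixed point.
2 enters the attractor at level 2, so Eve can force the target in 2 moves from there.

2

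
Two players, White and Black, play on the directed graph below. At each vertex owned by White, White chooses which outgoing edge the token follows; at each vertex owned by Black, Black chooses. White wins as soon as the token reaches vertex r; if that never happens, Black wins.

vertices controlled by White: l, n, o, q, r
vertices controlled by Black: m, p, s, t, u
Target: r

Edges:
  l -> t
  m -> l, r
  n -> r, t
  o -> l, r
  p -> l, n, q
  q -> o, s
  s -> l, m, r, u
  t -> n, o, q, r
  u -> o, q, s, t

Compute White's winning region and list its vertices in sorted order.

l, m, n, o, p, q, r, t

A0 = {r}
A1: add {n, o} — n (White) has n→r; o (White) has o→r.
A2: add {q} — q (White) has q→o.
A3: add {t} — t (Black): all of {n, o, q, r} already in.
A4: add {l} — l (White) has l→t.
A5: add {m, p} — m (Black): all of {l, r} already in; p (Black): all of {l, n, q} already in.
A6 = A5; e.g. s (Black) can still go to u. Fixed point.
White's winning region = {l, m, n, o, p, q, r, t}.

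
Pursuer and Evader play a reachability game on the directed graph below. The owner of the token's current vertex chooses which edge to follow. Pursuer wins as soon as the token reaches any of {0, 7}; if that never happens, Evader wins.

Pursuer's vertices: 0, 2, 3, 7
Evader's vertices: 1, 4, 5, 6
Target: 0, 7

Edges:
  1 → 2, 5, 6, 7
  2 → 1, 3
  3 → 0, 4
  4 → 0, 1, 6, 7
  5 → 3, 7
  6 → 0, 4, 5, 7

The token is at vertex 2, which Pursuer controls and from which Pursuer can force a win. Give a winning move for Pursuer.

3

A0 = {0, 7}
A1: add {3} — 3 (Pursuer) has 3→0.
A2: add {2, 5} — 2 (Pursuer) has 2→3; 5 (Evader): all of {3, 7} already in.
A3 = A2; e.g. 1 (Evader) can still go to 6. Fixed point.
From 2, successor 3 is in the attractor (rank 1); the other successor 1 is not.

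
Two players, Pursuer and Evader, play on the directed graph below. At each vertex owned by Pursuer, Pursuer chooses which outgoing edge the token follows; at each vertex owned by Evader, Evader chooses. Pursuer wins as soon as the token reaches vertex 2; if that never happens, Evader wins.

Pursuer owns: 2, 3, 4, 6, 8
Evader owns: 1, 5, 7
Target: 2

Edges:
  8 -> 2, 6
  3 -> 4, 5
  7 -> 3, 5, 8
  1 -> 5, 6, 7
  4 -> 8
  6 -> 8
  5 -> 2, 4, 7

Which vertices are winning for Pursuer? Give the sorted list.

A0 = {2}
A1: add {8} — 8 (Pursuer) has 8→2.
A2: add {4, 6} — 4 (Pursuer) has 4→8; 6 (Pursuer) has 6→8.
A3: add {3} — 3 (Pursuer) has 3→4.
A4 = A3; e.g. 1 (Evader) can still go to 5. Fixed point.
Pursuer's winning region = {2, 3, 4, 6, 8}.

2, 3, 4, 6, 8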